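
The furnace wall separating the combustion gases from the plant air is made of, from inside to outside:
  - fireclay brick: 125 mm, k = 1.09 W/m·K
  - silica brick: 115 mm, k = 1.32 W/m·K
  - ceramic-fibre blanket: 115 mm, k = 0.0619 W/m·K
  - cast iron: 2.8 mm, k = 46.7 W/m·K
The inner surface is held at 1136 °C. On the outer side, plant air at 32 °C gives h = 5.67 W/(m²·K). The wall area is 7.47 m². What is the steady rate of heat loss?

Q ≈ 3690 W

Series thermal resistances:
R_fireclay brick = L/(kA) = 0.125/(1.09×7.47) = 0.01535 K/W
R_silica brick = L/(kA) = 0.115/(1.32×7.47) = 0.01166 K/W
R_ceramic-fibre blanket = L/(kA) = 0.115/(0.0619×7.47) = 0.2487 K/W
R_cast iron = L/(kA) = 0.0028/(46.7×7.47) = 8.026×10^-6 K/W
R_outer film = 1/(h_o·A) = 1/(5.67×7.47) = 0.02361 K/W
R_total = 0.2993 K/W
Q = ΔT / R_total = 1104 / 0.2993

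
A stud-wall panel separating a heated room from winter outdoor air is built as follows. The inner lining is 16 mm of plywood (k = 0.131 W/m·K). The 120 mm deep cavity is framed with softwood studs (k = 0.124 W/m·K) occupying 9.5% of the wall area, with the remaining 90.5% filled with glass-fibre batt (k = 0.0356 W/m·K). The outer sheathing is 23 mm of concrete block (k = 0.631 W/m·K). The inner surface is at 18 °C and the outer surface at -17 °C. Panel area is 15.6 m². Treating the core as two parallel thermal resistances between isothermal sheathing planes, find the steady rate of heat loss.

Sheathing layers in series; stud and cavity paths in parallel between them.
R_inner = 0.016/(0.131×15.6) = 0.007829 K/W
R_stud  = 0.12/(0.124×0.095×15.6) = 0.653 K/W
R_cav   = 0.12/(0.0356×0.905×15.6) = 0.2388 K/W
1/R_core = 1/R_stud + 1/R_cav → R_core = 0.1748 K/W
R_outer = 0.023/(0.631×15.6) = 0.002337 K/W
R_total = 0.185 K/W
Q = ΔT/R_total = 35/0.185

Q ≈ 189 W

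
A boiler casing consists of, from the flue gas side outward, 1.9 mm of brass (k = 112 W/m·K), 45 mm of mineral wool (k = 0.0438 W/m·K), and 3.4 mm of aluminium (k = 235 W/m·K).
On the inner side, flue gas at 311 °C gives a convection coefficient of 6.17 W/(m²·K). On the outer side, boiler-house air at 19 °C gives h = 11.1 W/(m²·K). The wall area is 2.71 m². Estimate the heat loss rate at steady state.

Thermal resistances in series:
R_inner film = 1/(h_i·A) = 1/(6.17×2.71) = 0.05981 K/W
R_brass = L/(kA) = 0.0019/(112×2.71) = 6.26×10^-6 K/W
R_mineral wool = L/(kA) = 0.045/(0.0438×2.71) = 0.3791 K/W
R_aluminium = L/(kA) = 0.0034/(235×2.71) = 5.339×10^-6 K/W
R_outer film = 1/(h_o·A) = 1/(11.1×2.71) = 0.03324 K/W
R_total = 0.4722 K/W
Q = ΔT / R_total = 292 / 0.4722

Q ≈ 618 W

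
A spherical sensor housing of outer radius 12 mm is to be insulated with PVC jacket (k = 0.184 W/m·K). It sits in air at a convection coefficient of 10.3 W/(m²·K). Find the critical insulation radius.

r_cr ≈ 35.7 mm

For a sphere r_cr = 2k/h = 2×0.184/10.3
r_cr = 35.7 mm; since the bare radius (12 mm) is below r_cr, adding a thin layer of insulation will *increase* heat loss.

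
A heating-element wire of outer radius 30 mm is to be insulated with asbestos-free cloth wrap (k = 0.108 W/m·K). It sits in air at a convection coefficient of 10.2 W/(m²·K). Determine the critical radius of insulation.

For a cylinder r_cr = k/h = 0.108/10.2
r_cr = 10.6 mm; since the bare radius (30 mm) is above r_cr, any added insulation will reduce heat loss.

r_cr ≈ 10.6 mm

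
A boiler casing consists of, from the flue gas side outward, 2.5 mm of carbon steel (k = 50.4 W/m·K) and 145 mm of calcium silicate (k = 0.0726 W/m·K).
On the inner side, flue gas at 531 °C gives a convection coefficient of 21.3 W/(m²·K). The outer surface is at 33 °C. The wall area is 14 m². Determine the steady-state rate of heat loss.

Q ≈ 3410 W

Series thermal resistances:
R_inner film = 1/(h_i·A) = 1/(21.3×14) = 0.003353 K/W
R_carbon steel = L/(kA) = 0.0025/(50.4×14) = 3.543×10^-6 K/W
R_calcium silicate = L/(kA) = 0.145/(0.0726×14) = 0.1427 K/W
R_total = 0.146 K/W
Q = ΔT / R_total = 498 / 0.146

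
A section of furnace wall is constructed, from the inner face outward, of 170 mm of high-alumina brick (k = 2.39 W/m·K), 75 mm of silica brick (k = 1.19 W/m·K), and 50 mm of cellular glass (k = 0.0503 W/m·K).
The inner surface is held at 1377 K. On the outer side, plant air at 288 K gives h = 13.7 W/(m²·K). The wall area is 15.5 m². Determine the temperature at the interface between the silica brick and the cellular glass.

T ≈ 1260 K

Series thermal resistances:
R_high-alumina brick = L/(kA) = 0.17/(2.39×15.5) = 0.004589 K/W
R_silica brick = L/(kA) = 0.075/(1.19×15.5) = 0.004066 K/W
R_cellular glass = L/(kA) = 0.05/(0.0503×15.5) = 0.06413 K/W
R_outer film = 1/(h_o·A) = 1/(13.7×15.5) = 0.004709 K/W
R_total = 0.0775 K/W;  Q = ΔT/R_total = 1089/0.0775 = 14050 W
T_interface = T_inner − Q·ΣR(inner→interface) = 1377 − 14100×0.008655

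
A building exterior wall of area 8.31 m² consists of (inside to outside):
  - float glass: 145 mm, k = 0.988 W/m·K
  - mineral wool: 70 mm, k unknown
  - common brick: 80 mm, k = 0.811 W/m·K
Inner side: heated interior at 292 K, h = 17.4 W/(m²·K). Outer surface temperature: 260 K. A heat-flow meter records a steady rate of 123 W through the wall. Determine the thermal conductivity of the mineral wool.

k ≈ 0.0377 W/(m·K)

Treating each layer as a thermal resistance in series:
R_inner film = 1/(h_i·A) = 1/(17.4×8.31) = 0.006916 K/W
R_float glass = L/(kA) = 0.145/(0.988×8.31) = 0.01766 K/W
R_common brick = L/(kA) = 0.08/(0.811×8.31) = 0.01187 K/W
Sum of known resistances R_other = 0.03645 K/W
Total R = ΔT/Q = 32/123 = 0.2602 K/W
R_mineral wool = R_total − R_other = 0.2237 K/W
k = L/(R·A) = 0.07/(0.2237×8.31)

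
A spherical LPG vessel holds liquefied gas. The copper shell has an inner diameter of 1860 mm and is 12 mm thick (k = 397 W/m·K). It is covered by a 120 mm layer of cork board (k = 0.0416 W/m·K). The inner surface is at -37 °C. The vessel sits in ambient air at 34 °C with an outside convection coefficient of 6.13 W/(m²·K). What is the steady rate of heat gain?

Radial (spherical) resistances in series:
R_copper shell = (1/0.93 − 1/0.942)/(4π×397) = 2.746×10^-6 K/W
R_cork board = (1/0.942 − 1/1.062)/(4π×0.0416) = 0.2295 K/W
R_outer film = 1/(h·4πr_o²) = 1/(6.13×4π×1.062²) = 0.01151 K/W
R_total = 0.241 K/W
Q = ΔT/R_total = 71/0.241

Q ≈ 295 W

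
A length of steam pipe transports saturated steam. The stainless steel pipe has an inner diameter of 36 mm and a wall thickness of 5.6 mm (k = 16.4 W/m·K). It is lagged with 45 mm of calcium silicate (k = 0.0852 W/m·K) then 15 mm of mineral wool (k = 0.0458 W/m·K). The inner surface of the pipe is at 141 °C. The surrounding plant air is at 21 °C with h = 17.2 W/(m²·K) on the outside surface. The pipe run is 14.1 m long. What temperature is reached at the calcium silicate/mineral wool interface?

T ≈ 55.3 °C

Per-layer cylindrical resistances, series-summed:
R_stainless steel pipe wall = ln(23.6/18)/(2π×16.4×14.1) = 1.864×10^-4 K/W
R_calcium silicate = ln(68.6/23.6)/(2π×0.0852×14.1) = 0.1414 K/W
R_mineral wool = ln(83.6/68.6)/(2π×0.0458×14.1) = 0.04874 K/W
R_outer film = 1/(h_o·2πr_oL) = 1/(17.2×2π×0.0836×14.1) = 0.00785 K/W
R_total = 0.1981 K/W
Q = ΔT/R_total = 120/0.1981
Q = 606 W
T_interface = T_inner − Q·ΣR(inner→interface) = 141 − 606×0.1416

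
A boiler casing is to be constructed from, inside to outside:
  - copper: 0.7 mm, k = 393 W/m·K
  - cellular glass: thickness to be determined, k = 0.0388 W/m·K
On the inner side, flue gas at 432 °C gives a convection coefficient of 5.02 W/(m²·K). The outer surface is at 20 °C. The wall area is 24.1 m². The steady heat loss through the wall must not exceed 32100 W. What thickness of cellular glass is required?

L ≈ 4.27 mm

Using the resistance-network approach (series):
R_inner film = 1/(h_i·A) = 1/(5.02×24.1) = 0.008266 K/W
R_copper = L/(kA) = 0.0007/(393×24.1) = 7.391×10^-8 K/W
Sum of the known resistances R_other = 0.008266 K/W
Required total resistance R_tot = ΔT/Q_allow = 412/32100 = 0.01283 K/W
R_cellular glass = R_tot − R_other = 0.004569 K/W
L = R·k·A = 0.004569×0.0388×24.1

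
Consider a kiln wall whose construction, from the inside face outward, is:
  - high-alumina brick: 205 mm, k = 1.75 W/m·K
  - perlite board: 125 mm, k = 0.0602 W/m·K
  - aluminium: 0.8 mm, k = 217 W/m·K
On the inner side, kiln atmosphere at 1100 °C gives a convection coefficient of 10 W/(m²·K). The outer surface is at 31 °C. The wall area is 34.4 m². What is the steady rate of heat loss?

Thermal resistances in series:
R_inner film = 1/(h_i·A) = 1/(10×34.4) = 0.002907 K/W
R_high-alumina brick = L/(kA) = 0.205/(1.75×34.4) = 0.003405 K/W
R_perlite board = L/(kA) = 0.125/(0.0602×34.4) = 0.06036 K/W
R_aluminium = L/(kA) = 0.0008/(217×34.4) = 1.072×10^-7 K/W
R_total = 0.06667 K/W
Q = ΔT / R_total = 1069 / 0.06667

Q ≈ 16000 W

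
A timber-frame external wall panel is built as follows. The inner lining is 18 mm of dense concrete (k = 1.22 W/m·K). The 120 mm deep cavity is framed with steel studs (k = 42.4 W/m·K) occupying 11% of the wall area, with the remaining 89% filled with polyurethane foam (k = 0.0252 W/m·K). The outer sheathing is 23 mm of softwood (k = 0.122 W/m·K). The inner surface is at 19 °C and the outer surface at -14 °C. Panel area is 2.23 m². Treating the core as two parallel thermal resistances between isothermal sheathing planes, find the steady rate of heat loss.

Q ≈ 322 W

Sheathing layers in series; stud and cavity paths in parallel between them.
R_inner = 0.018/(1.22×2.23) = 0.006616 K/W
R_stud  = 0.12/(42.4×0.11×2.23) = 0.01154 K/W
R_cav   = 0.12/(0.0252×0.89×2.23) = 2.399 K/W
1/R_core = 1/R_stud + 1/R_cav → R_core = 0.01148 K/W
R_outer = 0.023/(0.122×2.23) = 0.08454 K/W
R_total = 0.1026 K/W
Q = ΔT/R_total = 33/0.1026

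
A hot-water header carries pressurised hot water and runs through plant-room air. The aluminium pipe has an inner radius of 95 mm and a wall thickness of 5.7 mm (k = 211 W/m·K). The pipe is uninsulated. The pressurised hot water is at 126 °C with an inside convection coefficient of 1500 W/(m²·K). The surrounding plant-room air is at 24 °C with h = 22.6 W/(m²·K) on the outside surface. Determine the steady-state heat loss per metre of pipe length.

Radial resistances (cylindrical: R_cond = ln(r_o/r_i)/(2πkL), R_conv = 1/(h·2πrL)):
R_inner film = 1/(h_i·2πr₁L) = 1/(1500×2π×0.095×1) = 0.001117 K/W
R_aluminium pipe wall = ln(100.7/95)/(2π×211×1) = 4.395×10^-5 K/W
R_outer film = 1/(h_o·2πr_oL) = 1/(22.6×2π×0.1007×1) = 0.06993 K/W
R_total = 0.07109 K/W
Q = ΔT/R_total = 102/0.07109

q′ ≈ 1430 W/m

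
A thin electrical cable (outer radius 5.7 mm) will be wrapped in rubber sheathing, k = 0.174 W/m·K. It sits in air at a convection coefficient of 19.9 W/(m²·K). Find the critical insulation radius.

r_cr ≈ 8.74 mm

For a cylinder r_cr = k/h = 0.174/19.9
r_cr = 8.74 mm; since the bare radius (5.7 mm) is below r_cr, adding a thin layer of insulation will *increase* heat loss.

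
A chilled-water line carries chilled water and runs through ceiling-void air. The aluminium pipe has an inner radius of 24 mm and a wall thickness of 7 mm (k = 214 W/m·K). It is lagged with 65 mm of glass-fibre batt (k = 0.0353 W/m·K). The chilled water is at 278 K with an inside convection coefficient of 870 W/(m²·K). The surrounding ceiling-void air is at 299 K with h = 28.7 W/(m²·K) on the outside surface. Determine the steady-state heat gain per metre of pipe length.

Per-layer cylindrical resistances, series-summed:
R_inner film = 1/(h_i·2πr₁L) = 1/(870×2π×0.024×1) = 0.007622 K/W
R_aluminium pipe wall = ln(31/24)/(2π×214×1) = 1.903×10^-4 K/W
R_glass-fibre batt = ln(96/31)/(2π×0.0353×1) = 5.096 K/W
R_outer film = 1/(h_o·2πr_oL) = 1/(28.7×2π×0.096×1) = 0.05777 K/W
R_total = 5.162 K/W
Q = ΔT/R_total = 21/5.162

q′ ≈ 4.07 W/m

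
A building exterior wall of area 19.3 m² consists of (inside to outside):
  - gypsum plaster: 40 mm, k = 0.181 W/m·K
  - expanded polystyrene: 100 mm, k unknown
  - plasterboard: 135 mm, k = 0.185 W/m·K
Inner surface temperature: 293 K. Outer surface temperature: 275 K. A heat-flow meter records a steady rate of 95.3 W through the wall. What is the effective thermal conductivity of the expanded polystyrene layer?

k ≈ 0.0371 W/(m·K)

Treating each layer as a thermal resistance in series:
R_gypsum plaster = L/(kA) = 0.04/(0.181×19.3) = 0.01145 K/W
R_plasterboard = L/(kA) = 0.135/(0.185×19.3) = 0.03781 K/W
Sum of known resistances R_other = 0.04926 K/W
Total R = ΔT/Q = 18/95.3 = 0.1889 K/W
R_expanded polystyrene = R_total − R_other = 0.1396 K/W
k = L/(R·A) = 0.1/(0.1396×19.3)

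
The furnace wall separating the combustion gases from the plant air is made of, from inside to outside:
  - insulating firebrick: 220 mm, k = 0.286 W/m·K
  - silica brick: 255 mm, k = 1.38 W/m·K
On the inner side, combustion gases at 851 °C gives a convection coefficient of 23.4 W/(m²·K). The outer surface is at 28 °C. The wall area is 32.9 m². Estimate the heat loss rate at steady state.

Using the resistance-network approach (series):
R_inner film = 1/(h_i·A) = 1/(23.4×32.9) = 0.001299 K/W
R_insulating firebrick = L/(kA) = 0.22/(0.286×32.9) = 0.02338 K/W
R_silica brick = L/(kA) = 0.255/(1.38×32.9) = 0.005616 K/W
R_total = 0.0303 K/W
Q = ΔT / R_total = 823 / 0.0303

Q ≈ 27200 W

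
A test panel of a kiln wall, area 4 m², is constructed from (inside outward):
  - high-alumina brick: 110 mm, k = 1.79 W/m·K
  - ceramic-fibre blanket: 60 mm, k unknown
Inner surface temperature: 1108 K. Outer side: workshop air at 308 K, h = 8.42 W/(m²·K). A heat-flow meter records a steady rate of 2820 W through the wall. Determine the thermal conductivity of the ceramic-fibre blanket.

k ≈ 0.0629 W/(m·K)

Using the resistance-network approach (series):
R_high-alumina brick = L/(kA) = 0.11/(1.79×4) = 0.01536 K/W
R_outer film = 1/(h_o·A) = 1/(8.42×4) = 0.02969 K/W
Sum of known resistances R_other = 0.04505 K/W
Total R = ΔT/Q = 800/2820 = 0.2837 K/W
R_ceramic-fibre blanket = R_total − R_other = 0.2386 K/W
k = L/(R·A) = 0.06/(0.2386×4)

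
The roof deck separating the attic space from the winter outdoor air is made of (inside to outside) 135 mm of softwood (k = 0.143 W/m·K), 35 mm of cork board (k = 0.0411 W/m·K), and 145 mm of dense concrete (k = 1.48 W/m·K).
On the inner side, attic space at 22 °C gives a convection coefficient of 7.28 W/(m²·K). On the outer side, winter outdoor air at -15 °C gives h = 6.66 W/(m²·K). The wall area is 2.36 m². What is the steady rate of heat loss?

Q ≈ 40 W

Using the resistance-network approach (series):
R_inner film = 1/(h_i·A) = 1/(7.28×2.36) = 0.0582 K/W
R_softwood = L/(kA) = 0.135/(0.143×2.36) = 0.4 K/W
R_cork board = L/(kA) = 0.035/(0.0411×2.36) = 0.3608 K/W
R_dense concrete = L/(kA) = 0.145/(1.48×2.36) = 0.04151 K/W
R_outer film = 1/(h_o·A) = 1/(6.66×2.36) = 0.06362 K/W
R_total = 0.9242 K/W
Q = ΔT / R_total = 37 / 0.9242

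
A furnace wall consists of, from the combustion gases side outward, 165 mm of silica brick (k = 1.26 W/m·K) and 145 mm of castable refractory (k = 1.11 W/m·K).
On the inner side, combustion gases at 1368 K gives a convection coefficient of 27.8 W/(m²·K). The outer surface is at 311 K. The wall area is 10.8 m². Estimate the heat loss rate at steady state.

Series thermal resistances:
R_inner film = 1/(h_i·A) = 1/(27.8×10.8) = 0.003331 K/W
R_silica brick = L/(kA) = 0.165/(1.26×10.8) = 0.01213 K/W
R_castable refractory = L/(kA) = 0.145/(1.11×10.8) = 0.0121 K/W
R_total = 0.02755 K/W
Q = ΔT / R_total = 1057 / 0.02755

Q ≈ 38400 W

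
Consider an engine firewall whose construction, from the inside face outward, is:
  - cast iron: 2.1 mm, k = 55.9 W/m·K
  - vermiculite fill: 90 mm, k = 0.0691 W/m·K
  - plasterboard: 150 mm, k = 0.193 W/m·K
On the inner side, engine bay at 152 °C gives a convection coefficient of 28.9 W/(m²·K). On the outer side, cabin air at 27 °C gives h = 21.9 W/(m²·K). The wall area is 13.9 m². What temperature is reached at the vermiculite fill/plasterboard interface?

Series thermal resistances:
R_inner film = 1/(h_i·A) = 1/(28.9×13.9) = 0.002489 K/W
R_cast iron = L/(kA) = 0.0021/(55.9×13.9) = 2.703×10^-6 K/W
R_vermiculite fill = L/(kA) = 0.09/(0.0691×13.9) = 0.0937 K/W
R_plasterboard = L/(kA) = 0.15/(0.193×13.9) = 0.05591 K/W
R_outer film = 1/(h_o·A) = 1/(21.9×13.9) = 0.003285 K/W
R_total = 0.1554 K/W;  Q = ΔT/R_total = 125/0.1554 = 804.4 W
T_interface = T_inner − Q·ΣR(inner→interface) = 152 − 804×0.09619

T ≈ 74.6 °C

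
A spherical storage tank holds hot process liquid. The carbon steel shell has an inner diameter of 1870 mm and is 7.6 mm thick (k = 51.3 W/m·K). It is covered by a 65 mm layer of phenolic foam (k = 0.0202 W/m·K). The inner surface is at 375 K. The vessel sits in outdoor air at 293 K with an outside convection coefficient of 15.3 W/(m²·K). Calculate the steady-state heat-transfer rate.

Q ≈ 298 W

Spherical conduction: R = (1/r_in − 1/r_out)/(4πk) per layer; series-sum.
R_carbon steel shell = (1/0.935 − 1/0.9426)/(4π×51.3) = 1.338×10^-5 K/W
R_phenolic foam = (1/0.9426 − 1/1.0076)/(4π×0.0202) = 0.2696 K/W
R_outer film = 1/(h·4πr_o²) = 1/(15.3×4π×1.0076²) = 0.005123 K/W
R_total = 0.2747 K/W
Q = ΔT/R_total = 82/0.2747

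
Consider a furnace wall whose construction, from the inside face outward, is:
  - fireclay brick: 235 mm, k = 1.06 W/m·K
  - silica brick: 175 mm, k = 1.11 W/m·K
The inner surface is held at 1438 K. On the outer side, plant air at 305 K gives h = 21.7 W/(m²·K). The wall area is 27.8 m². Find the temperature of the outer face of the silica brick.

T ≈ 428 K

Model the wall as resistances in series:
R_fireclay brick = L/(kA) = 0.235/(1.06×27.8) = 0.007975 K/W
R_silica brick = L/(kA) = 0.175/(1.11×27.8) = 0.005671 K/W
R_outer film = 1/(h_o·A) = 1/(21.7×27.8) = 0.001658 K/W
R_total = 0.0153 K/W;  Q = ΔT/R_total = 1133/0.0153 = 74040 W
T_interface = T_inner − Q·ΣR(inner→interface) = 1438 − 74000×0.01365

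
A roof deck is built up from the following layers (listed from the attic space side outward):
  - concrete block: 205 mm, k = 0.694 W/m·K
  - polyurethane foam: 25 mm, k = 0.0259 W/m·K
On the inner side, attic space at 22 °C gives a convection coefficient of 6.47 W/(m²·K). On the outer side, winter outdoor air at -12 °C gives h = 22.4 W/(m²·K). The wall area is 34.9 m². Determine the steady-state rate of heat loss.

Q ≈ 813 W

Using the resistance-network approach (series):
R_inner film = 1/(h_i·A) = 1/(6.47×34.9) = 0.004429 K/W
R_concrete block = L/(kA) = 0.205/(0.694×34.9) = 0.008464 K/W
R_polyurethane foam = L/(kA) = 0.025/(0.0259×34.9) = 0.02766 K/W
R_outer film = 1/(h_o·A) = 1/(22.4×34.9) = 0.001279 K/W
R_total = 0.04183 K/W
Q = ΔT / R_total = 34 / 0.04183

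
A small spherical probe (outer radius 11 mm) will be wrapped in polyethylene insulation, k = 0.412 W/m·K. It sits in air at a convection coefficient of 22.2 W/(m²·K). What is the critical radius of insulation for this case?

For a sphere r_cr = 2k/h = 2×0.412/22.2
r_cr = 37.1 mm; since the bare radius (11 mm) is below r_cr, adding a thin layer of insulation will *increase* heat loss.

r_cr ≈ 37.1 mm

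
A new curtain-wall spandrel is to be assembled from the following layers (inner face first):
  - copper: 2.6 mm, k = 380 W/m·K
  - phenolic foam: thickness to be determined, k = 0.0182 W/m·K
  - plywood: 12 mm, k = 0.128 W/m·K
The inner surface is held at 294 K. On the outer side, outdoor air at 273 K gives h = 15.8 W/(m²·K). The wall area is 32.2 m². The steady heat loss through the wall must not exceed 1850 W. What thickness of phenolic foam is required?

L ≈ 3.79 mm

Using the resistance-network approach (series):
R_copper = L/(kA) = 0.0026/(380×32.2) = 2.125×10^-7 K/W
R_plywood = L/(kA) = 0.012/(0.128×32.2) = 0.002911 K/W
R_outer film = 1/(h_o·A) = 1/(15.8×32.2) = 0.001966 K/W
Sum of the known resistances R_other = 0.004877 K/W
Required total resistance R_tot = ΔT/Q_allow = 21/1850 = 0.01135 K/W
R_phenolic foam = R_tot − R_other = 0.006474 K/W
L = R·k·A = 0.006474×0.0182×32.2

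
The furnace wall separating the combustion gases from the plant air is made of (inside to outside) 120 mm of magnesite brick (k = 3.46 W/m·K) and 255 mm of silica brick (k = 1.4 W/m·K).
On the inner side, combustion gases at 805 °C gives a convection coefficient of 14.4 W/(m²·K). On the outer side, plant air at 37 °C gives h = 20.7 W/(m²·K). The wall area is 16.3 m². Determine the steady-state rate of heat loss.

Thermal resistances in series:
R_inner film = 1/(h_i·A) = 1/(14.4×16.3) = 0.00426 K/W
R_magnesite brick = L/(kA) = 0.12/(3.46×16.3) = 0.002128 K/W
R_silica brick = L/(kA) = 0.255/(1.4×16.3) = 0.01117 K/W
R_outer film = 1/(h_o·A) = 1/(20.7×16.3) = 0.002964 K/W
R_total = 0.02053 K/W
Q = ΔT / R_total = 768 / 0.02053

Q ≈ 37400 W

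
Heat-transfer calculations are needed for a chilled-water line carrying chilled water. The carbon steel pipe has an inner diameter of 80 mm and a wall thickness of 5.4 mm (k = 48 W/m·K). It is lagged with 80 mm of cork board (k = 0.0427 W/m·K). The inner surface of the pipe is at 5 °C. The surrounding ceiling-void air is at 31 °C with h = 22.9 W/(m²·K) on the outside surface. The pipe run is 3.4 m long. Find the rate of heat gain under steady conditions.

Q ≈ 23 W

Cylindrical conduction, so R = ln(r₂/r₁)/(2πkL) per layer, in series:
R_carbon steel pipe wall = ln(45.4/40)/(2π×48×3.4) = 1.235×10^-4 K/W
R_cork board = ln(125.4/45.4)/(2π×0.0427×3.4) = 1.114 K/W
R_outer film = 1/(h_o·2πr_oL) = 1/(22.9×2π×0.1254×3.4) = 0.0163 K/W
R_total = 1.13 K/W
Q = ΔT/R_total = 26/1.13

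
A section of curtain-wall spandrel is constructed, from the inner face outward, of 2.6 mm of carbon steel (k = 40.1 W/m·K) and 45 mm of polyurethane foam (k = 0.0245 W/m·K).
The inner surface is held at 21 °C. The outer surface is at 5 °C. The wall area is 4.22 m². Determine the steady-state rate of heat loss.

Q ≈ 36.8 W

Thermal resistances in series:
R_carbon steel = L/(kA) = 0.0026/(40.1×4.22) = 1.536×10^-5 K/W
R_polyurethane foam = L/(kA) = 0.045/(0.0245×4.22) = 0.4352 K/W
R_total = 0.4353 K/W
Q = ΔT / R_total = 16 / 0.4353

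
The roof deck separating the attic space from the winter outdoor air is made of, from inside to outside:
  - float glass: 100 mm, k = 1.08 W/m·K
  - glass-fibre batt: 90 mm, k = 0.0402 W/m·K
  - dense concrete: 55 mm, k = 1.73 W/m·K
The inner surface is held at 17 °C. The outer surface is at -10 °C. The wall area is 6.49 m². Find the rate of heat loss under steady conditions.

Q ≈ 74.1 W

Treating each layer as a thermal resistance in series:
R_float glass = L/(kA) = 0.1/(1.08×6.49) = 0.01427 K/W
R_glass-fibre batt = L/(kA) = 0.09/(0.0402×6.49) = 0.345 K/W
R_dense concrete = L/(kA) = 0.055/(1.73×6.49) = 0.004899 K/W
R_total = 0.3641 K/W
Q = ΔT / R_total = 27 / 0.3641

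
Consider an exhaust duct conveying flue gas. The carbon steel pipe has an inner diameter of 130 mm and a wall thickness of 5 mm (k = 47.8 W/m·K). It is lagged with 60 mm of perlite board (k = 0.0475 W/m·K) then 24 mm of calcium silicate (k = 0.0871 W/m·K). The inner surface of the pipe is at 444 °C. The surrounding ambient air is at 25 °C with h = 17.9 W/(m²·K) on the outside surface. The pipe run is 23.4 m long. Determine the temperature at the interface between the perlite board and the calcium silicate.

Cylindrical conduction, so R = ln(r₂/r₁)/(2πkL) per layer, in series:
R_carbon steel pipe wall = ln(70/65)/(2π×47.8×23.4) = 1.054×10^-5 K/W
R_perlite board = ln(130/70)/(2π×0.0475×23.4) = 0.08864 K/W
R_calcium silicate = ln(154/130)/(2π×0.0871×23.4) = 0.01323 K/W
R_outer film = 1/(h_o·2πr_oL) = 1/(17.9×2π×0.154×23.4) = 0.002467 K/W
R_total = 0.1043 K/W
Q = ΔT/R_total = 419/0.1043
Q = 4020 W
T_interface = T_inner − Q·ΣR(inner→interface) = 444 − 4020×0.08865

T ≈ 88 °C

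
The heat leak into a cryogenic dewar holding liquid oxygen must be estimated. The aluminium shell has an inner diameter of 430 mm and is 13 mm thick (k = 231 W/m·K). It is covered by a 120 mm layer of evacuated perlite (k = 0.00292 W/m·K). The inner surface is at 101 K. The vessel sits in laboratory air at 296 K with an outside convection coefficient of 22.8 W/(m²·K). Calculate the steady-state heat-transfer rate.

Q ≈ 4.73 W

Radial (spherical) resistances in series:
R_aluminium shell = (1/0.215 − 1/0.228)/(4π×231) = 9.136×10^-5 K/W
R_evacuated perlite = (1/0.228 − 1/0.348)/(4π×0.00292) = 41.22 K/W
R_outer film = 1/(h·4πr_o²) = 1/(22.8×4π×0.348²) = 0.02882 K/W
R_total = 41.25 K/W
Q = ΔT/R_total = 195/41.25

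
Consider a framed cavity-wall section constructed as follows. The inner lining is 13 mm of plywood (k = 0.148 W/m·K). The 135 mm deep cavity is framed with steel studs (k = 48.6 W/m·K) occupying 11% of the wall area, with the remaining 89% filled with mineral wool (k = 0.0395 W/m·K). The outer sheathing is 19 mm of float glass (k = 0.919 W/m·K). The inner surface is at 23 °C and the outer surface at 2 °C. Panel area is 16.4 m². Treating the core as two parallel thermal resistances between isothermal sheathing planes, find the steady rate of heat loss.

Q ≈ 2580 W

Sheathing layers in series; stud and cavity paths in parallel between them.
R_inner = 0.013/(0.148×16.4) = 0.005356 K/W
R_stud  = 0.135/(48.6×0.11×16.4) = 0.00154 K/W
R_cav   = 0.135/(0.0395×0.89×16.4) = 0.2342 K/W
1/R_core = 1/R_stud + 1/R_cav → R_core = 0.00153 K/W
R_outer = 0.019/(0.919×16.4) = 0.001261 K/W
R_total = 0.008146 K/W
Q = ΔT/R_total = 21/0.008146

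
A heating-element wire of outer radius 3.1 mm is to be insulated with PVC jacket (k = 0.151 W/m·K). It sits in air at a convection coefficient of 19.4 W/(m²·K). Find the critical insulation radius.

r_cr ≈ 7.78 mm

For a cylinder r_cr = k/h = 0.151/19.4
r_cr = 7.78 mm; since the bare radius (3.1 mm) is below r_cr, adding a thin layer of insulation will *increase* heat loss.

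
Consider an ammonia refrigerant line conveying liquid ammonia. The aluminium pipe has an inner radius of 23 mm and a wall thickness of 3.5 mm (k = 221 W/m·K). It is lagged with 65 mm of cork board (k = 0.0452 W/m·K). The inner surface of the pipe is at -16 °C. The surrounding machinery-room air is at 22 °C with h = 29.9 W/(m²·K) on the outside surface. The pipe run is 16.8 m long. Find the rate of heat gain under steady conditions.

Treating each annulus and film as a series resistance:
R_aluminium pipe wall = ln(26.5/23)/(2π×221×16.8) = 6.072×10^-6 K/W
R_cork board = ln(91.5/26.5)/(2π×0.0452×16.8) = 0.2597 K/W
R_outer film = 1/(h_o·2πr_oL) = 1/(29.9×2π×0.0915×16.8) = 0.003463 K/W
R_total = 0.2632 K/W
Q = ΔT/R_total = 38/0.2632

Q ≈ 144 W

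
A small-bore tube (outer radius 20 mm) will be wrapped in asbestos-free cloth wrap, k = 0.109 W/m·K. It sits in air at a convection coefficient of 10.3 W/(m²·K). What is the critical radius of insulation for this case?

For a cylinder r_cr = k/h = 0.109/10.3
r_cr = 10.6 mm; since the bare radius (20 mm) is above r_cr, any added insulation will reduce heat loss.

r_cr ≈ 10.6 mm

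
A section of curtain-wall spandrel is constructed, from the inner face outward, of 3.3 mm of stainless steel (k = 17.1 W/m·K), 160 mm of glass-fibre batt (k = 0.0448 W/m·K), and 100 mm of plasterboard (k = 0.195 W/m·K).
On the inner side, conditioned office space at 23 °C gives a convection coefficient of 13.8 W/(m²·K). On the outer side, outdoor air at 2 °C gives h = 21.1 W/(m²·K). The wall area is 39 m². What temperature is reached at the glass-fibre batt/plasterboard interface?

Model the wall as resistances in series:
R_inner film = 1/(h_i·A) = 1/(13.8×39) = 0.001858 K/W
R_stainless steel = L/(kA) = 0.0033/(17.1×39) = 4.948×10^-6 K/W
R_glass-fibre batt = L/(kA) = 0.16/(0.0448×39) = 0.09158 K/W
R_plasterboard = L/(kA) = 0.1/(0.195×39) = 0.01315 K/W
R_outer film = 1/(h_o·A) = 1/(21.1×39) = 0.001215 K/W
R_total = 0.1078 K/W;  Q = ΔT/R_total = 21/0.1078 = 194.8 W
T_interface = T_inner − Q·ΣR(inner→interface) = 23 − 195×0.09344

T ≈ 4.8 °C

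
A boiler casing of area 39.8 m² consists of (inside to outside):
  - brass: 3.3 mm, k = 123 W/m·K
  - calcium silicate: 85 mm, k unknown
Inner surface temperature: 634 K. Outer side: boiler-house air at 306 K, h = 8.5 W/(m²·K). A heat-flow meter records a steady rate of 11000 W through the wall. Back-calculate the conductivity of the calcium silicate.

Model the wall as resistances in series:
R_brass = L/(kA) = 0.0033/(123×39.8) = 6.741×10^-7 K/W
R_outer film = 1/(h_o·A) = 1/(8.5×39.8) = 0.002956 K/W
Sum of known resistances R_other = 0.002957 K/W
Total R = ΔT/Q = 328/11000 = 0.02982 K/W
R_calcium silicate = R_total − R_other = 0.02686 K/W
k = L/(R·A) = 0.085/(0.02686×39.8)

k ≈ 0.0795 W/(m·K)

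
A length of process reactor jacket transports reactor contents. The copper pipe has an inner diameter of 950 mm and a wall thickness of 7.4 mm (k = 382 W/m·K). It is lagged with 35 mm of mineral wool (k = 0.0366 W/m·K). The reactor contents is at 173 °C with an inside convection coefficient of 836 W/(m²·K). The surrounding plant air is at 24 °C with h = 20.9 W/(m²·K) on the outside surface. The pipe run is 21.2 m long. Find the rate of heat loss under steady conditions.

Q ≈ 9880 W

Cylindrical conduction, so R = ln(r₂/r₁)/(2πkL) per layer, in series:
R_inner film = 1/(h_i·2πr₁L) = 1/(836×2π×0.475×21.2) = 1.891×10^-5 K/W
R_copper pipe wall = ln(482.4/475)/(2π×382×21.2) = 3.038×10^-7 K/W
R_mineral wool = ln(517.4/482.4)/(2π×0.0366×21.2) = 0.01437 K/W
R_outer film = 1/(h_o·2πr_oL) = 1/(20.9×2π×0.5174×21.2) = 6.942×10^-4 K/W
R_total = 0.01508 K/W
Q = ΔT/R_total = 149/0.01508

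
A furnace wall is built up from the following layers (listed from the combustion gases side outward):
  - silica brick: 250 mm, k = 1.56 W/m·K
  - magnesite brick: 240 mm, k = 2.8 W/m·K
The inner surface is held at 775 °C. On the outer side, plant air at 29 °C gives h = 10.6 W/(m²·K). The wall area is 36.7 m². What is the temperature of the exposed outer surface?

Using the resistance-network approach (series):
R_silica brick = L/(kA) = 0.25/(1.56×36.7) = 0.004367 K/W
R_magnesite brick = L/(kA) = 0.24/(2.8×36.7) = 0.002336 K/W
R_outer film = 1/(h_o·A) = 1/(10.6×36.7) = 0.002571 K/W
R_total = 0.009273 K/W;  Q = ΔT/R_total = 746/0.009273 = 80450 W
T_interface = T_inner − Q·ΣR(inner→interface) = 775 − 80500×0.006702

T ≈ 236 °C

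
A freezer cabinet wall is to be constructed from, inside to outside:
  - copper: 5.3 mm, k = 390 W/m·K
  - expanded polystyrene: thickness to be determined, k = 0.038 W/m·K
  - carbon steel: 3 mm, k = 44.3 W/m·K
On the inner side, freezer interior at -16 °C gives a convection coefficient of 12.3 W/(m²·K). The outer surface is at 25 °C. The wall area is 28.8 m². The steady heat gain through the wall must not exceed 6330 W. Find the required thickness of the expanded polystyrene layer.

L ≈ 4 mm

Thermal resistances in series:
R_inner film = 1/(h_i·A) = 1/(12.3×28.8) = 0.002823 K/W
R_copper = L/(kA) = 0.0053/(390×28.8) = 4.719×10^-7 K/W
R_carbon steel = L/(kA) = 0.003/(44.3×28.8) = 2.351×10^-6 K/W
Sum of the known resistances R_other = 0.002826 K/W
Required total resistance R_tot = ΔT/Q_allow = 41/6330 = 0.006477 K/W
R_expanded polystyrene = R_tot − R_other = 0.003651 K/W
L = R·k·A = 0.003651×0.038×28.8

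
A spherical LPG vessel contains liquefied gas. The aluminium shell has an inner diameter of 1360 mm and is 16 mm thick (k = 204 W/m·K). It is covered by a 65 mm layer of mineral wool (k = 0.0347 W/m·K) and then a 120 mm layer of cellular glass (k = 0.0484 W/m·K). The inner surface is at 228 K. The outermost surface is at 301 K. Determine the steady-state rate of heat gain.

Q ≈ 127 W

For a spherical shell R = (1/r₁ − 1/r₂)/(4πk); film R = 1/(h·4πr²). In series:
R_aluminium shell = (1/0.68 − 1/0.696)/(4π×204) = 1.319×10^-5 K/W
R_mineral wool = (1/0.696 − 1/0.761)/(4π×0.0347) = 0.2814 K/W
R_cellular glass = (1/0.761 − 1/0.881)/(4π×0.0484) = 0.2943 K/W
R_total = 0.5757 K/W
Q = ΔT/R_total = 73/0.5757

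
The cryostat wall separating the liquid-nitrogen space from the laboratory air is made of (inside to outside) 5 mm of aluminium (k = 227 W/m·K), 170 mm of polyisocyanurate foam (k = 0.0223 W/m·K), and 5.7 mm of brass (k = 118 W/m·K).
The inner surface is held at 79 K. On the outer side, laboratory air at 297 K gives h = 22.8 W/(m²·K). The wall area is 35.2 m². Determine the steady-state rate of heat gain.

Model the wall as resistances in series:
R_aluminium = L/(kA) = 0.005/(227×35.2) = 6.258×10^-7 K/W
R_polyisocyanurate foam = L/(kA) = 0.17/(0.0223×35.2) = 0.2166 K/W
R_brass = L/(kA) = 0.0057/(118×35.2) = 1.372×10^-6 K/W
R_outer film = 1/(h_o·A) = 1/(22.8×35.2) = 0.001246 K/W
R_total = 0.2178 K/W
Q = ΔT / R_total = 218 / 0.2178

Q ≈ 1000 W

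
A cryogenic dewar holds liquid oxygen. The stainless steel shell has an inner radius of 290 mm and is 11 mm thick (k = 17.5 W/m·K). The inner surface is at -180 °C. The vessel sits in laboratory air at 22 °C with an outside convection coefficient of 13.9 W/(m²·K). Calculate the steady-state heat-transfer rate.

Each spherical layer contributes R = (1/r_i − 1/r_o)/(4πk):
R_stainless steel shell = (1/0.29 − 1/0.301)/(4π×17.5) = 5.73×10^-4 K/W
R_outer film = 1/(h·4πr_o²) = 1/(13.9×4π×0.301²) = 0.06319 K/W
R_total = 0.06376 K/W
Q = ΔT/R_total = 202/0.06376

Q ≈ 3170 W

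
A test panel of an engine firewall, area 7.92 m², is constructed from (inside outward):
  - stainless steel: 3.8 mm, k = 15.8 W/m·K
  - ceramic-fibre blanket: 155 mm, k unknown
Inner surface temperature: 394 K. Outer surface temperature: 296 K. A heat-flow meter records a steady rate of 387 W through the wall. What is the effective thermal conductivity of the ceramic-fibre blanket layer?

k ≈ 0.0773 W/(m·K)

Model the wall as resistances in series:
R_stainless steel = L/(kA) = 0.0038/(15.8×7.92) = 3.037×10^-5 K/W
Sum of known resistances R_other = 3.037×10^-5 K/W
Total R = ΔT/Q = 98/387 = 0.2532 K/W
R_ceramic-fibre blanket = R_total − R_other = 0.2532 K/W
k = L/(R·A) = 0.155/(0.2532×7.92)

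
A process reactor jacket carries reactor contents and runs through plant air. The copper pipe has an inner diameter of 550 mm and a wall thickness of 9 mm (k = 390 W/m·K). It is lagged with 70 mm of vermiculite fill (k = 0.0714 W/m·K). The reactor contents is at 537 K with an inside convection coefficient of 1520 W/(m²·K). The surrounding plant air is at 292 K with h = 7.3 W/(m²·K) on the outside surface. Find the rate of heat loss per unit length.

Per-layer cylindrical resistances, series-summed:
R_inner film = 1/(h_i·2πr₁L) = 1/(1520×2π×0.275×1) = 3.808×10^-4 K/W
R_copper pipe wall = ln(284/275)/(2π×390×1) = 1.314×10^-5 K/W
R_vermiculite fill = ln(354/284)/(2π×0.0714×1) = 0.4911 K/W
R_outer film = 1/(h_o·2πr_oL) = 1/(7.3×2π×0.354×1) = 0.06159 K/W
R_total = 0.5531 K/W
Q = ΔT/R_total = 245/0.5531

q′ ≈ 443 W/m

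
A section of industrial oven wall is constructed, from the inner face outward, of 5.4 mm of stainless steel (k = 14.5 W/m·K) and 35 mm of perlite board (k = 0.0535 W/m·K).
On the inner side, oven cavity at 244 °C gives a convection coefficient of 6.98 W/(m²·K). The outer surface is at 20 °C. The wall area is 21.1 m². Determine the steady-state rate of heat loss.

Q ≈ 5920 W

Model the wall as resistances in series:
R_inner film = 1/(h_i·A) = 1/(6.98×21.1) = 0.00679 K/W
R_stainless steel = L/(kA) = 0.0054/(14.5×21.1) = 1.765×10^-5 K/W
R_perlite board = L/(kA) = 0.035/(0.0535×21.1) = 0.03101 K/W
R_total = 0.03781 K/W
Q = ΔT / R_total = 224 / 0.03781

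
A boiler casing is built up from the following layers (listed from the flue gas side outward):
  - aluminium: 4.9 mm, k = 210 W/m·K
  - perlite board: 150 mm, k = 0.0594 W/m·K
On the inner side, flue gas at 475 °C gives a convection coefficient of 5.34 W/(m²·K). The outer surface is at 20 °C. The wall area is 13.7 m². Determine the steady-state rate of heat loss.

Series thermal resistances:
R_inner film = 1/(h_i·A) = 1/(5.34×13.7) = 0.01367 K/W
R_aluminium = L/(kA) = 0.0049/(210×13.7) = 1.703×10^-6 K/W
R_perlite board = L/(kA) = 0.15/(0.0594×13.7) = 0.1843 K/W
R_total = 0.198 K/W
Q = ΔT / R_total = 455 / 0.198

Q ≈ 2300 W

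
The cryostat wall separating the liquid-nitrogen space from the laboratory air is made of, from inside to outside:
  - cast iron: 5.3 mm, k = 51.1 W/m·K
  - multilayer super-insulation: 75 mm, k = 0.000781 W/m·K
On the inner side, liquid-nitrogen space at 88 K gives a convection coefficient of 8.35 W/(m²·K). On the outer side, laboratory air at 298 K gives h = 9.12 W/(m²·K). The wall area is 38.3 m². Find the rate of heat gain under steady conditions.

Q ≈ 83.6 W

Thermal resistances in series:
R_inner film = 1/(h_i·A) = 1/(8.35×38.3) = 0.003127 K/W
R_cast iron = L/(kA) = 0.0053/(51.1×38.3) = 2.708×10^-6 K/W
R_multilayer super-insulation = L/(kA) = 0.075/(0.000781×38.3) = 2.507 K/W
R_outer film = 1/(h_o·A) = 1/(9.12×38.3) = 0.002863 K/W
R_total = 2.513 K/W
Q = ΔT / R_total = 210 / 2.513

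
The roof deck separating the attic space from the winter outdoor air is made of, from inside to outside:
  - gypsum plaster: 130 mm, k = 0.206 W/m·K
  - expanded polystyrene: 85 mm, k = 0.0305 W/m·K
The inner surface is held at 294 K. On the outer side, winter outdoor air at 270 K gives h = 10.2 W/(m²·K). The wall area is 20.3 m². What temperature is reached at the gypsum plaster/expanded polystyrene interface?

T ≈ 290 K

Series thermal resistances:
R_gypsum plaster = L/(kA) = 0.13/(0.206×20.3) = 0.03109 K/W
R_expanded polystyrene = L/(kA) = 0.085/(0.0305×20.3) = 0.1373 K/W
R_outer film = 1/(h_o·A) = 1/(10.2×20.3) = 0.00483 K/W
R_total = 0.1732 K/W;  Q = ΔT/R_total = 24/0.1732 = 138.6 W
T_interface = T_inner − Q·ΣR(inner→interface) = 294 − 139×0.03109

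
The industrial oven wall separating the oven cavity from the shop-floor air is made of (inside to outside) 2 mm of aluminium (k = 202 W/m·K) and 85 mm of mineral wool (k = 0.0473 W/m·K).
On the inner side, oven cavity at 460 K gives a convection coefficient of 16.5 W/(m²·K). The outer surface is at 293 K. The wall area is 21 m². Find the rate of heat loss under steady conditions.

Model the wall as resistances in series:
R_inner film = 1/(h_i·A) = 1/(16.5×21) = 0.002886 K/W
R_aluminium = L/(kA) = 0.002/(202×21) = 4.715×10^-7 K/W
R_mineral wool = L/(kA) = 0.085/(0.0473×21) = 0.08557 K/W
R_total = 0.08846 K/W
Q = ΔT / R_total = 167 / 0.08846

Q ≈ 1890 W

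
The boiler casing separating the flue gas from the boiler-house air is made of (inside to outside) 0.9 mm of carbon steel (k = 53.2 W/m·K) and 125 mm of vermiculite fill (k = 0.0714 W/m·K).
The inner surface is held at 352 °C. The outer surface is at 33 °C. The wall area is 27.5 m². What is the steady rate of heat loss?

Series thermal resistances:
R_carbon steel = L/(kA) = 0.0009/(53.2×27.5) = 6.152×10^-7 K/W
R_vermiculite fill = L/(kA) = 0.125/(0.0714×27.5) = 0.06366 K/W
R_total = 0.06366 K/W
Q = ΔT / R_total = 319 / 0.06366

Q ≈ 5010 W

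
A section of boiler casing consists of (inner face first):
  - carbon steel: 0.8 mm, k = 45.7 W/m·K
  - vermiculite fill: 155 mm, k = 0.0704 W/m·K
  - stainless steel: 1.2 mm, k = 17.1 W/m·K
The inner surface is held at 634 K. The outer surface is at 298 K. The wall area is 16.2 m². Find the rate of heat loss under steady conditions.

Using the resistance-network approach (series):
R_carbon steel = L/(kA) = 0.0008/(45.7×16.2) = 1.081×10^-6 K/W
R_vermiculite fill = L/(kA) = 0.155/(0.0704×16.2) = 0.1359 K/W
R_stainless steel = L/(kA) = 0.0012/(17.1×16.2) = 4.332×10^-6 K/W
R_total = 0.1359 K/W
Q = ΔT / R_total = 336 / 0.1359

Q ≈ 2470 W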